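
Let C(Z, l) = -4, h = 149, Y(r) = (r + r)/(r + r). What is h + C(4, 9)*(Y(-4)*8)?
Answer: 117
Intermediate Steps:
Y(r) = 1 (Y(r) = (2*r)/((2*r)) = (2*r)*(1/(2*r)) = 1)
h + C(4, 9)*(Y(-4)*8) = 149 - 4*8 = 149 - 32 = 117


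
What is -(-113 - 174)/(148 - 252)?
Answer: -287/104 ≈ -2.7596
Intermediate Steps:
-(-113 - 174)/(148 - 252) = -(-287)/(-104) = -(-287)*(-1)/104 = -1*287/104 = -287/104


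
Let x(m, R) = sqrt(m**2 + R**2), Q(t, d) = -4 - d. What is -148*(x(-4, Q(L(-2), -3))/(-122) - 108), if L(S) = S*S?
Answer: 15984 + 74*sqrt(17)/61 ≈ 15989.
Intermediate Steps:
L(S) = S**2
x(m, R) = sqrt(R**2 + m**2)
-148*(x(-4, Q(L(-2), -3))/(-122) - 108) = -148*(sqrt((-4 - 1*(-3))**2 + (-4)**2)/(-122) - 108) = -148*(sqrt((-4 + 3)**2 + 16)*(-1/122) - 108) = -148*(sqrt((-1)**2 + 16)*(-1/122) - 108) = -148*(sqrt(1 + 16)*(-1/122) - 108) = -148*(sqrt(17)*(-1/122) - 108) = -148*(-sqrt(17)/122 - 108) = -148*(-108 - sqrt(17)/122) = 15984 + 74*sqrt(17)/61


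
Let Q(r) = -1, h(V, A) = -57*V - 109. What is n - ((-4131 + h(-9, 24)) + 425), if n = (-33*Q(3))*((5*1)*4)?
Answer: 3962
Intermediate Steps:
h(V, A) = -109 - 57*V
n = 660 (n = (-33*(-1))*((5*1)*4) = 33*(5*4) = 33*20 = 660)
n - ((-4131 + h(-9, 24)) + 425) = 660 - ((-4131 + (-109 - 57*(-9))) + 425) = 660 - ((-4131 + (-109 + 513)) + 425) = 660 - ((-4131 + 404) + 425) = 660 - (-3727 + 425) = 660 - 1*(-3302) = 660 + 3302 = 3962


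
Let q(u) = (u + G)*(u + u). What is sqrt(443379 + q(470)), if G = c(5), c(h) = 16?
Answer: sqrt(900219) ≈ 948.80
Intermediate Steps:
G = 16
q(u) = 2*u*(16 + u) (q(u) = (u + 16)*(u + u) = (16 + u)*(2*u) = 2*u*(16 + u))
sqrt(443379 + q(470)) = sqrt(443379 + 2*470*(16 + 470)) = sqrt(443379 + 2*470*486) = sqrt(443379 + 456840) = sqrt(900219)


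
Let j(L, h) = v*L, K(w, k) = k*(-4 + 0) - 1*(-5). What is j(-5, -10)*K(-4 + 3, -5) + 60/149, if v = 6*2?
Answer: -223440/149 ≈ -1499.6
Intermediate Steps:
v = 12
K(w, k) = 5 - 4*k (K(w, k) = k*(-4) + 5 = -4*k + 5 = 5 - 4*k)
j(L, h) = 12*L
j(-5, -10)*K(-4 + 3, -5) + 60/149 = (12*(-5))*(5 - 4*(-5)) + 60/149 = -60*(5 + 20) + 60*(1/149) = -60*25 + 60/149 = -1500 + 60/149 = -223440/149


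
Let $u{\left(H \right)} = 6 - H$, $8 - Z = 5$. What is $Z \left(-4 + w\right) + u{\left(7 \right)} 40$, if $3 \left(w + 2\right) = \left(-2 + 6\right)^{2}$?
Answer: $-42$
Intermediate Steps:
$Z = 3$ ($Z = 8 - 5 = 3$)
$w = \frac{10}{3}$ ($w = -2 + \frac{\left(-2 + 6\right)^{2}}{3} = -2 + \frac{4^{2}}{3} = -2 + \frac{1}{3} \cdot 16 = -2 + \frac{16}{3} = \frac{10}{3} \approx 3.3333$)
$Z \left(-4 + w\right) + u{\left(7 \right)} 40 = 3 \left(-4 + \frac{10}{3}\right) + \left(6 - 7\right) 40 = 3 \left(- \frac{2}{3}\right) + \left(6 - 7\right) 40 = -2 - 40 = -42$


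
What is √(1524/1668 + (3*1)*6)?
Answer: √365431/139 ≈ 4.3490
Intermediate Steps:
√(1524/1668 + (3*1)*6) = √(1524*(1/1668) + 3*6) = √(127/139 + 18) = √(2629/139) = √365431/139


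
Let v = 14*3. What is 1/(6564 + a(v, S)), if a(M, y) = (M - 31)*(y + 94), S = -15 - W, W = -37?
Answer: 1/7840 ≈ 0.00012755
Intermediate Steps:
v = 42
S = 22 (S = -15 - 1*(-37) = -15 + 37 = 22)
a(M, y) = (-31 + M)*(94 + y)
1/(6564 + a(v, S)) = 1/(6564 + (-2914 - 31*22 + 94*42 + 42*22)) = 1/(6564 + (-2914 - 682 + 3948 + 924)) = 1/(6564 + 1276) = 1/7840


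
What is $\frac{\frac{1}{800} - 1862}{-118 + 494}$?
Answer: $- \frac{1489599}{300800} \approx -4.9521$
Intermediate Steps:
$\frac{\frac{1}{800} - 1862}{-118 + 494} = \frac{\frac{1}{800} - 1862}{376} = \left(- \frac{1489599}{800}\right) \frac{1}{376} = - \frac{1489599}{300800}$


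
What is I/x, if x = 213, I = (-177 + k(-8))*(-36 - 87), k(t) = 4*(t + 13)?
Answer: 6437/71 ≈ 90.662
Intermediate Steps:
k(t) = 52 + 4*t (k(t) = 4*(13 + t) = 52 + 4*t)
I = 19311 (I = (-177 + (52 + 4*(-8)))*(-36 - 87) = (-177 + (52 - 32))*(-123) = (-177 + 20)*(-123) = -157*(-123) = 19311)
I/x = 19311/213 = (1/213)*19311 = 6437/71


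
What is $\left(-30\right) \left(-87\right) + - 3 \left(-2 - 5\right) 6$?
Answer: $2736$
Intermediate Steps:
$\left(-30\right) \left(-87\right) + - 3 \left(-2 - 5\right) 6 = 2610 + - 3 \left(-2 - 5\right) 6 = 2610 + \left(-3\right) \left(-7\right) 6 = 2610 + 21 \cdot 6 = 2610 + 126 = 2736$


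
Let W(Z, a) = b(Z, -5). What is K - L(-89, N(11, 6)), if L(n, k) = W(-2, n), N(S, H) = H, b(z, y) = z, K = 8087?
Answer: 8089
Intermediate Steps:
W(Z, a) = Z
L(n, k) = -2
K - L(-89, N(11, 6)) = 8087 - 1*(-2) = 8087 + 2 = 8089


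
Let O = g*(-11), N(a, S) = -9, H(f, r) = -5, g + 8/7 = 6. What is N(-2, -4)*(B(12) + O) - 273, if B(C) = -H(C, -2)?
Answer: 1140/7 ≈ 162.86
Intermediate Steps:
g = 34/7 (g = -8/7 + 6 = 34/7 ≈ 4.8571)
B(C) = 5 (B(C) = -1*(-5) = 5)
O = -374/7 (O = (34/7)*(-11) = -374/7 ≈ -53.429)
N(-2, -4)*(B(12) + O) - 273 = -9*(5 - 374/7) - 273 = -9*(-339/7) - 273 = 3051/7 - 273 = 1140/7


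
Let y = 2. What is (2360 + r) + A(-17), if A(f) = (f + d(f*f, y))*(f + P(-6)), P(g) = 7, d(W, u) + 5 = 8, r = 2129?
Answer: 4629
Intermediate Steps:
d(W, u) = 3 (d(W, u) = -5 + 8 = 3)
A(f) = (3 + f)*(7 + f) (A(f) = (f + 3)*(f + 7) = (3 + f)*(7 + f))
(2360 + r) + A(-17) = (2360 + 2129) + (21 + (-17)² + 10*(-17)) = 4489 + (21 + 289 - 170) = 4489 + 140 = 4629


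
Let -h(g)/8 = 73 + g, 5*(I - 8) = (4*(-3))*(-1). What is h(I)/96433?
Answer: -3336/482165 ≈ -0.0069188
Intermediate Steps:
I = 52/5 (I = 8 + ((4*(-3))*(-1))/5 = 8 + (-12*(-1))/5 = 8 + (1/5)*12 = 8 + 12/5 = 52/5 ≈ 10.400)
h(g) = -584 - 8*g (h(g) = -8*(73 + g) = -584 - 8*g)
h(I)/96433 = (-584 - 8*52/5)/96433 = (-584 - 416/5)*(1/96433) = -3336/5*1/96433 = -3336/482165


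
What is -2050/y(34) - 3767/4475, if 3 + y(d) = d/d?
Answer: 4583108/4475 ≈ 1024.2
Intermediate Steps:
y(d) = -2 (y(d) = -3 + d/d = -3 + 1 = -2)
-2050/y(34) - 3767/4475 = -2050/(-2) - 3767/4475 = -2050*(-½) - 3767*1/4475 = 1025 - 3767/4475 = 4583108/4475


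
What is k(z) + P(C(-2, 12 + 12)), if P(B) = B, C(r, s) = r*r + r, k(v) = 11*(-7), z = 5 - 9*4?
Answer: -75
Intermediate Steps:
z = -31 (z = 5 - 36 = -31)
k(v) = -77
C(r, s) = r + r² (C(r, s) = r² + r = r + r²)
k(z) + P(C(-2, 12 + 12)) = -77 - 2*(1 - 2) = -77 - 2*(-1) = -77 + 2 = -75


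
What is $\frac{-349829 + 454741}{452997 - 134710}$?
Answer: $\frac{104912}{318287} \approx 0.32961$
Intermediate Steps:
$\frac{-349829 + 454741}{452997 - 134710} = \frac{104912}{318287}$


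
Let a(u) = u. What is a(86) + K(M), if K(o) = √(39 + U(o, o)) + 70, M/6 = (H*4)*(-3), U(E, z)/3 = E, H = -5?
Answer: 156 + √1119 ≈ 189.45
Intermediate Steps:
U(E, z) = 3*E
M = 360 (M = 6*(-5*4*(-3)) = 6*(-20*(-3)) = 6*60 = 360)
K(o) = 70 + √(39 + 3*o) (K(o) = √(39 + 3*o) + 70 = 70 + √(39 + 3*o))
a(86) + K(M) = 86 + (70 + √(39 + 3*360)) = 86 + (70 + √(39 + 1080)) = 86 + (70 + √1119) = 156 + √1119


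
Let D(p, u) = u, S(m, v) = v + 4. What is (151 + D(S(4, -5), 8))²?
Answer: 25281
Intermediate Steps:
S(m, v) = 4 + v
(151 + D(S(4, -5), 8))² = (151 + 8)² = 159² = 25281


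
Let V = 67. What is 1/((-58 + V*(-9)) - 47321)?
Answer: -1/47982 ≈ -2.0841e-5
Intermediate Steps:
1/((-58 + V*(-9)) - 47321) = 1/((-58 + 67*(-9)) - 47321) = 1/((-58 - 603) - 47321) = 1/(-661 - 47321) = 1/(-47982) = -1/47982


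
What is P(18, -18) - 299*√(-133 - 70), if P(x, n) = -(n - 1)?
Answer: 19 - 299*I*√203 ≈ 19.0 - 4260.1*I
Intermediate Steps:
P(x, n) = 1 - n (P(x, n) = -(-1 + n) = 1 - n)
P(18, -18) - 299*√(-133 - 70) = (1 - 1*(-18)) - 299*√(-133 - 70) = (1 + 18) - 299*I*√203 = 19 - 299*I*√203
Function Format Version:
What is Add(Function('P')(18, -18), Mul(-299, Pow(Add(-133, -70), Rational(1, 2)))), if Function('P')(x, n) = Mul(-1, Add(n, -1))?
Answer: Add(19, Mul(-299, I, Pow(203, Rational(1, 2)))) ≈ Add(19.000, Mul(-4260.1, I))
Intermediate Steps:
Function('P')(x, n) = Add(1, Mul(-1, n)) (Function('P')(x, n) = Mul(-1, Add(-1, n)) = Add(1, Mul(-1, n)))
Add(Function('P')(18, -18), Mul(-299, Pow(Add(-133, -70), Rational(1, 2)))) = Add(Add(1, Mul(-1, -18)), Mul(-299, Pow(Add(-133, -70), Rational(1, 2)))) = Add(Add(1, 18), Mul(-299, Pow(-203, Rational(1, 2)))) = Add(19, Mul(-299, Mul(I, Pow(203, Rational(1, 2))))) = Add(19, Mul(-299, I, Pow(203, Rational(1, 2))))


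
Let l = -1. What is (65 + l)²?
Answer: 4096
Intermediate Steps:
(65 + l)² = (65 - 1)² = 64² = 4096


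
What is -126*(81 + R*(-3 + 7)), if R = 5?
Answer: -12726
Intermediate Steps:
-126*(81 + R*(-3 + 7)) = -126*(81 + 5*(-3 + 7)) = -126*(81 + 5*4) = -126*(81 + 20) = -126*101 = -12726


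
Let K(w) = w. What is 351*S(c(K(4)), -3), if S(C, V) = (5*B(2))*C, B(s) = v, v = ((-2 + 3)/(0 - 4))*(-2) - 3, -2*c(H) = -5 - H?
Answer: -78975/4 ≈ -19744.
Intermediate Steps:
c(H) = 5/2 + H/2 (c(H) = -(-5 - H)/2 = 5/2 + H/2)
v = -5/2 (v = (1/(-4))*(-2) - 3 = (1*(-¼))*(-2) - 3 = -¼*(-2) - 3 = ½ - 3 = -5/2 ≈ -2.5000)
B(s) = -5/2
S(C, V) = -25*C/2 (S(C, V) = (5*(-5/2))*C = -25*C/2)
351*S(c(K(4)), -3) = 351*(-25*(5/2 + (½)*4)/2) = 351*(-25*(5/2 + 2)/2) = 351*(-25/2*9/2) = 351*(-225/4) = -78975/4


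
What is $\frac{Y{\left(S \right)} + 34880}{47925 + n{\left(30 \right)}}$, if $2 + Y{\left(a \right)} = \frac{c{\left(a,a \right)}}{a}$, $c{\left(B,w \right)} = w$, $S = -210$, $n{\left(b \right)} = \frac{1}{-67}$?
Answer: $\frac{179761}{246998} \approx 0.72778$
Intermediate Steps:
$n{\left(b \right)} = - \frac{1}{67}$
$Y{\left(a \right)} = -1$ ($Y{\left(a \right)} = -2 + \frac{a}{a} = -2 + 1 = -1$)
$\frac{Y{\left(S \right)} + 34880}{47925 + n{\left(30 \right)}} = \frac{-1 + 34880}{47925 - \frac{1}{67}} = \frac{34879}{\frac{3210974}{67}} = 34879 \cdot \frac{67}{3210974} = \frac{179761}{246998}$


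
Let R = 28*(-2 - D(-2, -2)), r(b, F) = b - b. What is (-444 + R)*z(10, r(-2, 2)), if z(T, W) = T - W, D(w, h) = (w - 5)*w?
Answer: -8920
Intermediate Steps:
r(b, F) = 0
D(w, h) = w*(-5 + w) (D(w, h) = (-5 + w)*w = w*(-5 + w))
R = -448 (R = 28*(-2 - (-2)*(-5 - 2)) = 28*(-2 - (-2)*(-7)) = 28*(-2 - 1*14) = 28*(-2 - 14) = 28*(-16) = -448)
(-444 + R)*z(10, r(-2, 2)) = (-444 - 448)*(10 - 1*0) = -892*(10 + 0) = -892*10 = -8920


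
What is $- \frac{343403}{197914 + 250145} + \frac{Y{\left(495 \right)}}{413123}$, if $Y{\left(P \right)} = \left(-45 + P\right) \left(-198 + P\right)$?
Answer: $- \frac{81984592219}{185103478257} \approx -0.44291$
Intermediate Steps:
$Y{\left(P \right)} = \left(-198 + P\right) \left(-45 + P\right)$
$- \frac{343403}{197914 + 250145} + \frac{Y{\left(495 \right)}}{413123} = - \frac{343403}{197914 + 250145} + \frac{8910 + 495^{2} - 120285}{413123} = - \frac{343403}{448059} + \left(8910 + 245025 - 120285\right) \frac{1}{413123} = \left(-343403\right) \frac{1}{448059} + 133650 \cdot \frac{1}{413123} = - \frac{343403}{448059} + \frac{133650}{413123} = - \frac{81984592219}{185103478257}$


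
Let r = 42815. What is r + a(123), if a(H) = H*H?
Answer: 57944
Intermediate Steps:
a(H) = H²
r + a(123) = 42815 + 123² = 42815 + 15129 = 57944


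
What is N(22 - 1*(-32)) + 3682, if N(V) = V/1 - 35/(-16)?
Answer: 59811/16 ≈ 3738.2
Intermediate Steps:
N(V) = 35/16 + V (N(V) = V*1 - 35*(-1/16) = V + 35/16 = 35/16 + V)
N(22 - 1*(-32)) + 3682 = (35/16 + (22 - 1*(-32))) + 3682 = (35/16 + (22 + 32)) + 3682 = (35/16 + 54) + 3682 = 899/16 + 3682 = 59811/16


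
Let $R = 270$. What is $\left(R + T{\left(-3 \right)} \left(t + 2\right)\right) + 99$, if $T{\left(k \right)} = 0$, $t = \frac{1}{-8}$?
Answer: $369$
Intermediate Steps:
$t = - \frac{1}{8} \approx -0.125$
$\left(R + T{\left(-3 \right)} \left(t + 2\right)\right) + 99 = \left(270 + 0 \left(- \frac{1}{8} + 2\right)\right) + 99 = \left(270 + 0 \cdot \frac{15}{8}\right) + 99 = \left(270 + 0\right) + 99 = 270 + 99 = 369$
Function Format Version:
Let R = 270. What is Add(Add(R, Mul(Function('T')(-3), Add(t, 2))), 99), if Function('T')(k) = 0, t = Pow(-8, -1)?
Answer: 369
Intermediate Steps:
t = Rational(-1, 8) ≈ -0.12500
Add(Add(R, Mul(Function('T')(-3), Add(t, 2))), 99) = Add(Add(270, Mul(0, Add(Rational(-1, 8), 2))), 99) = Add(Add(270, Mul(0, Rational(15, 8))), 99) = Add(Add(270, 0), 99) = Add(270, 99) = 369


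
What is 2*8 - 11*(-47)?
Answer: 533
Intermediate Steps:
2*8 - 11*(-47) = 16 + 517 = 533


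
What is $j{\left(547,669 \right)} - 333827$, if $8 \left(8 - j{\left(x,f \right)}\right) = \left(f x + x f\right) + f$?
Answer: $- \frac{3403107}{8} \approx -4.2539 \cdot 10^{5}$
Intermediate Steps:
$j{\left(x,f \right)} = 8 - \frac{f}{8} - \frac{f x}{4}$ ($j{\left(x,f \right)} = 8 - \frac{\left(f x + x f\right) + f}{8} = 8 - \frac{\left(f x + f x\right) + f}{8} = 8 - \frac{2 f x + f}{8} = 8 - \frac{f + 2 f x}{8} = 8 - \left(\frac{f}{8} + \frac{f x}{4}\right) = 8 - \frac{f}{8} - \frac{f x}{4}$)
$j{\left(547,669 \right)} - 333827 = \left(8 - \frac{669}{8} - \frac{669}{4} \cdot 547\right) - 333827 = \left(8 - \frac{669}{8} - \frac{365943}{4}\right) - 333827 = - \frac{732491}{8} - 333827 = - \frac{3403107}{8}$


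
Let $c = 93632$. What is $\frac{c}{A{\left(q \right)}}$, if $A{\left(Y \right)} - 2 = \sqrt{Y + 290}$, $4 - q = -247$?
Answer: $- \frac{187264}{537} + \frac{93632 \sqrt{541}}{537} \approx 3706.8$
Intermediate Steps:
$q = 251$ ($q = 4 - -247 = 4 + 247 = 251$)
$A{\left(Y \right)} = 2 + \sqrt{290 + Y}$ ($A{\left(Y \right)} = 2 + \sqrt{Y + 290} = 2 + \sqrt{290 + Y}$)
$\frac{c}{A{\left(q \right)}} = \frac{93632}{2 + \sqrt{290 + 251}} = \frac{93632}{2 + \sqrt{541}}$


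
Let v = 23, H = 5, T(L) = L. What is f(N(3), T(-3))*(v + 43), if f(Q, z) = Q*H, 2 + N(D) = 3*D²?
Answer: 8250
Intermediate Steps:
N(D) = -2 + 3*D²
f(Q, z) = 5*Q (f(Q, z) = Q*5 = 5*Q)
f(N(3), T(-3))*(v + 43) = (5*(-2 + 3*3²))*(23 + 43) = (5*(-2 + 3*9))*66 = (5*(-2 + 27))*66 = (5*25)*66 = 125*66 = 8250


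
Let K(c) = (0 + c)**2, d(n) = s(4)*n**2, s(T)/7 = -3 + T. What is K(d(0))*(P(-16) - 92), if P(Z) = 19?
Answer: 0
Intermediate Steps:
s(T) = -21 + 7*T (s(T) = 7*(-3 + T) = -21 + 7*T)
d(n) = 7*n**2 (d(n) = (-21 + 7*4)*n**2 = (-21 + 28)*n**2 = 7*n**2)
K(c) = c**2
K(d(0))*(P(-16) - 92) = (7*0**2)**2*(19 - 92) = (7*0)**2*(-73) = 0**2*(-73) = 0*(-73) = 0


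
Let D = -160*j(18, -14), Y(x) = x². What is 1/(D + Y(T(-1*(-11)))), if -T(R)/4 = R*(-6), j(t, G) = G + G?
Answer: 1/74176 ≈ 1.3481e-5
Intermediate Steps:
j(t, G) = 2*G
T(R) = 24*R (T(R) = -4*R*(-6) = -(-24)*R = 24*R)
D = 4480 (D = -320*(-14) = -160*(-28) = 4480)
1/(D + Y(T(-1*(-11)))) = 1/(4480 + (24*(-1*(-11)))²) = 1/(4480 + (24*11)²) = 1/(4480 + 264²) = 1/(4480 + 69696) = 1/74176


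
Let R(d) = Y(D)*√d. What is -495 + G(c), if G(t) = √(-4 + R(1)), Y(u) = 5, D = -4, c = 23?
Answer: -494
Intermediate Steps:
R(d) = 5*√d
G(t) = 1 (G(t) = √(-4 + 5*√1) = √(-4 + 5*1) = √(-4 + 5) = √1 = 1)
-495 + G(c) = -495 + 1 = -494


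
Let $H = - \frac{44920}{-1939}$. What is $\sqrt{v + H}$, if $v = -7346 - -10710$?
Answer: $\frac{2 \sqrt{3183700331}}{1939} \approx 58.199$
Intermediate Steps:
$v = 3364$ ($v = -7346 + 10710 = 3364$)
$H = \frac{44920}{1939}$ ($H = \left(-44920\right) \left(- \frac{1}{1939}\right) = \frac{44920}{1939} \approx 23.167$)
$\sqrt{v + H} = \sqrt{3364 + \frac{44920}{1939}} = \sqrt{\frac{6567716}{1939}} = \frac{2 \sqrt{3183700331}}{1939}$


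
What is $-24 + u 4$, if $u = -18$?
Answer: $-96$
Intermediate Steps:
$-24 + u 4 = -24 - 72 = -96$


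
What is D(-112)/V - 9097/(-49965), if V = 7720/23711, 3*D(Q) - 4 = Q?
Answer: -425796953/3857298 ≈ -110.39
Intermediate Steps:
D(Q) = 4/3 + Q/3
V = 7720/23711 (V = 7720*(1/23711) = 7720/23711 ≈ 0.32559)
D(-112)/V - 9097/(-49965) = (4/3 + (⅓)*(-112))/(7720/23711) - 9097/(-49965) = (4/3 - 112/3)*(23711/7720) - 9097*(-1/49965) = -36*23711/7720 + 9097/49965 = -213399/1930 + 9097/49965 = -425796953/3857298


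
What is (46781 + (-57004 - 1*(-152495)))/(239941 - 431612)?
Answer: -142272/191671 ≈ -0.74227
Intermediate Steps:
(46781 + (-57004 - 1*(-152495)))/(239941 - 431612) = (46781 + (-57004 + 152495))/(-191671) = (46781 + 95491)*(-1/191671) = 142272*(-1/191671) = -142272/191671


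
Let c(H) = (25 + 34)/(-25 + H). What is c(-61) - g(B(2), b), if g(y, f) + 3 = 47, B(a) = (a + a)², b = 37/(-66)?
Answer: -3843/86 ≈ -44.686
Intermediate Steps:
b = -37/66 (b = 37*(-1/66) = -37/66 ≈ -0.56061)
B(a) = 4*a² (B(a) = (2*a)² = 4*a²)
g(y, f) = 44 (g(y, f) = -3 + 47 = 44)
c(H) = 59/(-25 + H)
c(-61) - g(B(2), b) = 59/(-25 - 61) - 1*44 = 59/(-86) - 44 = 59*(-1/86) - 44 = -59/86 - 44 = -3843/86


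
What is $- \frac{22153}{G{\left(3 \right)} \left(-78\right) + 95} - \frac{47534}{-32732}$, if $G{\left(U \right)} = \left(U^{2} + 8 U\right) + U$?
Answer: $\frac{427035869}{44400958} \approx 9.6177$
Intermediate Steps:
$G{\left(U \right)} = U^{2} + 9 U$
$- \frac{22153}{G{\left(3 \right)} \left(-78\right) + 95} - \frac{47534}{-32732} = - \frac{22153}{3 \left(9 + 3\right) \left(-78\right) + 95} - \frac{47534}{-32732} = - \frac{22153}{3 \cdot 12 \left(-78\right) + 95} - - \frac{23767}{16366} = - \frac{22153}{36 \left(-78\right) + 95} + \frac{23767}{16366} = - \frac{22153}{-2808 + 95} + \frac{23767}{16366} = - \frac{22153}{-2713} + \frac{23767}{16366} = \left(-22153\right) \left(- \frac{1}{2713}\right) + \frac{23767}{16366} = \frac{22153}{2713} + \frac{23767}{16366} = \frac{427035869}{44400958}$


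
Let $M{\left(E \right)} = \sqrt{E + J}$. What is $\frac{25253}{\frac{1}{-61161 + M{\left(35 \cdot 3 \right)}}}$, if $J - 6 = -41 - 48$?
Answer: $-1544498733 + 25253 \sqrt{22} \approx -1.5444 \cdot 10^{9}$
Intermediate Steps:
$J = -83$ ($J = 6 - 89 = -83$)
$M{\left(E \right)} = \sqrt{-83 + E}$ ($M{\left(E \right)} = \sqrt{E - 83} = \sqrt{-83 + E}$)
$\frac{25253}{\frac{1}{-61161 + M{\left(35 \cdot 3 \right)}}} = \frac{25253}{\frac{1}{-61161 + \sqrt{-83 + 35 \cdot 3}}} = \frac{25253}{\frac{1}{-61161 + \sqrt{-83 + 105}}} = \frac{25253}{\frac{1}{-61161 + \sqrt{22}}} = 25253 \left(-61161 + \sqrt{22}\right) = -1544498733 + 25253 \sqrt{22}$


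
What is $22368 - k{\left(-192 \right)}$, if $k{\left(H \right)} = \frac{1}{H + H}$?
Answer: $\frac{8589313}{384} \approx 22368.0$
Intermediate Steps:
$k{\left(H \right)} = \frac{1}{2 H}$
$22368 - k{\left(-192 \right)} = 22368 - \frac{1}{2 \left(-192\right)} = 22368 - \frac{1}{2} \left(- \frac{1}{192}\right) = 22368 - - \frac{1}{384} = 22368 + \frac{1}{384} = \frac{8589313}{384}$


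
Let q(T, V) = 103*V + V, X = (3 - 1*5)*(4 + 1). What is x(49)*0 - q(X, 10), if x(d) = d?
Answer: -1040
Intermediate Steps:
X = -10 (X = (3 - 5)*5 = -2*5 = -10)
q(T, V) = 104*V
x(49)*0 - q(X, 10) = 49*0 - 104*10 = 0 - 1*1040 = 0 - 1040 = -1040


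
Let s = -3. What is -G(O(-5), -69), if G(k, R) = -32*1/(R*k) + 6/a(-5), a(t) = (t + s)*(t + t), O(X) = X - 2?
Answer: -169/19320 ≈ -0.0087474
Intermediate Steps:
O(X) = -2 + X
a(t) = 2*t*(-3 + t) (a(t) = (t - 3)*(t + t) = (-3 + t)*(2*t) = 2*t*(-3 + t))
G(k, R) = 3/40 - 32/(R*k) (G(k, R) = -32*1/(R*k) + 6/((2*(-5)*(-3 - 5))) = -32*1/(R*k) + 6/((2*(-5)*(-8))) = -32/(R*k) + 6/80 = -32/(R*k) + 6*(1/80) = -32/(R*k) + 3/40 = 3/40 - 32/(R*k))
-G(O(-5), -69) = -(3/40 - 32/(-69*(-2 - 5))) = -(3/40 - 32*(-1/69)/(-7)) = -(3/40 - 32*(-1/69)*(-⅐)) = -(3/40 - 32/483) = -1*169/19320 = -169/19320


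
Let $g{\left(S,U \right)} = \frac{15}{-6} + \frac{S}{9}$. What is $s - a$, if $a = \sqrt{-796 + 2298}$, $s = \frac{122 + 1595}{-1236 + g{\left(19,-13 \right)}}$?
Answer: $- \frac{30906}{22255} - \sqrt{1502} \approx -40.144$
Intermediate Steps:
$g{\left(S,U \right)} = - \frac{5}{2} + \frac{S}{9}$ ($g{\left(S,U \right)} = 15 \left(- \frac{1}{6}\right) + S \frac{1}{9} = - \frac{5}{2} + \frac{S}{9}$)
$s = - \frac{30906}{22255}$ ($s = \frac{122 + 1595}{-1236 + \left(- \frac{5}{2} + \frac{1}{9} \cdot 19\right)} = \frac{1717}{-1236 + \left(- \frac{5}{2} + \frac{19}{9}\right)} = \frac{1717}{-1236 - \frac{7}{18}} = \frac{1717}{- \frac{22255}{18}} = 1717 \left(- \frac{18}{22255}\right) = - \frac{30906}{22255} \approx -1.3887$)
$a = \sqrt{1502} \approx 38.756$
$s - a = - \frac{30906}{22255} - \sqrt{1502}$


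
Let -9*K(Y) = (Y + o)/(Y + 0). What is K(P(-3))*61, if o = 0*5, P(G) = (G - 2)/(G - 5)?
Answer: -61/9 ≈ -6.7778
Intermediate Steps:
P(G) = (-2 + G)/(-5 + G)
o = 0
K(Y) = -⅑ (K(Y) = -(Y + 0)/(9*(Y + 0)) = -Y/(9*Y) = -⅑*1 = -⅑)
K(P(-3))*61 = -⅑*61 = -61/9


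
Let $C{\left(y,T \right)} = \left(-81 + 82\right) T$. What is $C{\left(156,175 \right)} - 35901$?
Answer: $-35726$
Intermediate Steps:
$C{\left(y,T \right)} = T$ ($C{\left(y,T \right)} = 1 T = T$)
$C{\left(156,175 \right)} - 35901 = 175 - 35901 = -35726$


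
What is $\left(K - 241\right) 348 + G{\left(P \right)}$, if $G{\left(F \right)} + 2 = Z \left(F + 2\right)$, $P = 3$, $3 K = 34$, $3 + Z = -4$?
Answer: $-79961$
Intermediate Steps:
$Z = -7$ ($Z = -3 - 4 = -7$)
$K = \frac{34}{3}$ ($K = \frac{1}{3} \cdot 34 = \frac{34}{3} \approx 11.333$)
$G{\left(F \right)} = -16 - 7 F$ ($G{\left(F \right)} = -2 - 7 \left(F + 2\right) = -2 - 7 \left(2 + F\right) = -2 - \left(14 + 7 F\right) = -16 - 7 F$)
$\left(K - 241\right) 348 + G{\left(P \right)} = \left(\frac{34}{3} - 241\right) 348 - 37 = \left(- \frac{689}{3}\right) 348 - 37 = -79924 - 37 = -79961$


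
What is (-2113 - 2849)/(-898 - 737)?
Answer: 1654/545 ≈ 3.0349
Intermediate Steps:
(-2113 - 2849)/(-898 - 737) = -4962/(-1635) = -4962*(-1/1635) = 1654/545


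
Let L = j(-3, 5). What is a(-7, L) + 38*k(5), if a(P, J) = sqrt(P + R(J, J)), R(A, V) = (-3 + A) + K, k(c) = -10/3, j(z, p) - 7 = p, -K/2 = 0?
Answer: -380/3 + sqrt(2) ≈ -125.25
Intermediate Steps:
K = 0 (K = -2*0 = 0)
j(z, p) = 7 + p
k(c) = -10/3 (k(c) = -10*1/3 = -10/3)
R(A, V) = -3 + A (R(A, V) = (-3 + A) + 0 = -3 + A)
L = 12 (L = 7 + 5 = 12)
a(P, J) = sqrt(-3 + J + P) (a(P, J) = sqrt(P + (-3 + J)) = sqrt(-3 + J + P))
a(-7, L) + 38*k(5) = sqrt(-3 + 12 - 7) + 38*(-10/3) = sqrt(2) - 380/3 = -380/3 + sqrt(2)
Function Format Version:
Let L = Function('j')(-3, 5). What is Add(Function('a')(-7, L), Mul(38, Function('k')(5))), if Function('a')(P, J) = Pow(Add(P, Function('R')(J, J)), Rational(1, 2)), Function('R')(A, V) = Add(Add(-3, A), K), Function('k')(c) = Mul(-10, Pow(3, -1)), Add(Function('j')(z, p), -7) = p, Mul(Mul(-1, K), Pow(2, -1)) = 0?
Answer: Add(Rational(-380, 3), Pow(2, Rational(1, 2))) ≈ -125.25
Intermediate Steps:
K = 0 (K = Mul(-2, 0) = 0)
Function('j')(z, p) = Add(7, p)
Function('k')(c) = Rational(-10, 3) (Function('k')(c) = Mul(-10, Rational(1, 3)) = Rational(-10, 3))
Function('R')(A, V) = Add(-3, A) (Function('R')(A, V) = Add(Add(-3, A), 0) = Add(-3, A))
L = 12 (L = Add(7, 5) = 12)
Function('a')(P, J) = Pow(Add(-3, J, P), Rational(1, 2)) (Function('a')(P, J) = Pow(Add(P, Add(-3, J)), Rational(1, 2)) = Pow(Add(-3, J, P), Rational(1, 2)))
Add(Function('a')(-7, L), Mul(38, Function('k')(5))) = Add(Pow(Add(-3, 12, -7), Rational(1, 2)), Mul(38, Rational(-10, 3))) = Add(Pow(2, Rational(1, 2)), Rational(-380, 3)) = Add(Rational(-380, 3), Pow(2, Rational(1, 2)))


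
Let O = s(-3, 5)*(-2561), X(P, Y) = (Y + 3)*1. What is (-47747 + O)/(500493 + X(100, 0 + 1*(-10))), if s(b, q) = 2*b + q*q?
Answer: -48203/250243 ≈ -0.19262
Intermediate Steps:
s(b, q) = q**2 + 2*b (s(b, q) = 2*b + q**2 = q**2 + 2*b)
X(P, Y) = 3 + Y (X(P, Y) = (3 + Y)*1 = 3 + Y)
O = -48659 (O = (5**2 + 2*(-3))*(-2561) = (25 - 6)*(-2561) = 19*(-2561) = -48659)
(-47747 + O)/(500493 + X(100, 0 + 1*(-10))) = (-47747 - 48659)/(500493 + (3 + (0 + 1*(-10)))) = -96406/(500493 + (3 + (0 - 10))) = -96406/(500493 + (3 - 10)) = -96406/(500493 - 7) = -96406/500486 = -96406*1/500486 = -48203/250243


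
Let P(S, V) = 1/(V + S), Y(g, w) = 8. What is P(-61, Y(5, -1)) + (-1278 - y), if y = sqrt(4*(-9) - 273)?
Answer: -67735/53 - I*sqrt(309) ≈ -1278.0 - 17.578*I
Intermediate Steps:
y = I*sqrt(309) (y = sqrt(-36 - 273) = sqrt(-309) = I*sqrt(309) ≈ 17.578*I)
P(S, V) = 1/(S + V)
P(-61, Y(5, -1)) + (-1278 - y) = 1/(-61 + 8) + (-1278 - I*sqrt(309)) = 1/(-53) + (-1278 - I*sqrt(309)) = -1/53 + (-1278 - I*sqrt(309)) = -67735/53 - I*sqrt(309)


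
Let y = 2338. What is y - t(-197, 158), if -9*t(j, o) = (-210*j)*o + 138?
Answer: 2185880/3 ≈ 7.2863e+5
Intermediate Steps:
t(j, o) = -46/3 + 70*j*o/3 (t(j, o) = -((-210*j)*o + 138)/9 = -(-210*j*o + 138)/9 = -(138 - 210*j*o)/9 = -46/3 + 70*j*o/3)
y - t(-197, 158) = 2338 - (-46/3 + (70/3)*(-197)*158) = 2338 - (-46/3 - 2178820/3) = 2338 - 1*(-2178866/3) = 2338 + 2178866/3 = 2185880/3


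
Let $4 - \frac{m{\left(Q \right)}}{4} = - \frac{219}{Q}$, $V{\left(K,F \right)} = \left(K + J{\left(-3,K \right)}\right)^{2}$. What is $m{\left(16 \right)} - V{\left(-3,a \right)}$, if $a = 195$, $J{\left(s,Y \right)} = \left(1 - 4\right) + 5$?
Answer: $\frac{279}{4} \approx 69.75$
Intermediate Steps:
$J{\left(s,Y \right)} = 2$ ($J{\left(s,Y \right)} = -3 + 5 = 2$)
$V{\left(K,F \right)} = \left(2 + K\right)^{2}$ ($V{\left(K,F \right)} = \left(K + 2\right)^{2} = \left(2 + K\right)^{2}$)
$m{\left(Q \right)} = 16 + \frac{876}{Q}$ ($m{\left(Q \right)} = 16 - 4 \left(- \frac{219}{Q}\right) = 16 + \frac{876}{Q}$)
$m{\left(16 \right)} - V{\left(-3,a \right)} = \left(16 + \frac{876}{16}\right) - \left(2 - 3\right)^{2} = \left(16 + 876 \cdot \frac{1}{16}\right) - \left(-1\right)^{2} = \left(16 + \frac{219}{4}\right) - 1 = \frac{283}{4} - 1 = \frac{279}{4}$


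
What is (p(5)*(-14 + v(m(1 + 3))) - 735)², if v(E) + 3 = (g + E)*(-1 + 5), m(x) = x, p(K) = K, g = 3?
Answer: 462400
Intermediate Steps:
v(E) = 9 + 4*E (v(E) = -3 + (3 + E)*(-1 + 5) = -3 + (3 + E)*4 = -3 + (12 + 4*E) = 9 + 4*E)
(p(5)*(-14 + v(m(1 + 3))) - 735)² = (5*(-14 + (9 + 4*(1 + 3))) - 735)² = (5*(-14 + (9 + 4*4)) - 735)² = (5*(-14 + (9 + 16)) - 735)² = (5*(-14 + 25) - 735)² = (5*11 - 735)² = (55 - 735)² = (-680)² = 462400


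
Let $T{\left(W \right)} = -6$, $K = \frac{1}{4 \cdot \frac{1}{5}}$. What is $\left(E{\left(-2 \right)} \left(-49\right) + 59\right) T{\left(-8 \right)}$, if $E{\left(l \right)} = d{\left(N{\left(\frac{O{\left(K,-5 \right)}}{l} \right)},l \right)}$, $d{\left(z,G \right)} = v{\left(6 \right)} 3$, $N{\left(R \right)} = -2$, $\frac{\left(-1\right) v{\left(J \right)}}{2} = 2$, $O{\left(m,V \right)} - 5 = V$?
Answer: $-3882$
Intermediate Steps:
$K = \frac{5}{4}$ ($K = \frac{1}{4 \cdot \frac{1}{5}} = \frac{1}{\frac{4}{5}} = \frac{5}{4} \approx 1.25$)
$O{\left(m,V \right)} = 5 + V$
$v{\left(J \right)} = -4$ ($v{\left(J \right)} = \left(-2\right) 2 = -4$)
$d{\left(z,G \right)} = -12$ ($d{\left(z,G \right)} = \left(-4\right) 3 = -12$)
$E{\left(l \right)} = -12$
$\left(E{\left(-2 \right)} \left(-49\right) + 59\right) T{\left(-8 \right)} = \left(\left(-12\right) \left(-49\right) + 59\right) \left(-6\right) = \left(588 + 59\right) \left(-6\right) = 647 \left(-6\right) = -3882$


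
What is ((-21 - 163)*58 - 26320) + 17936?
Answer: -19056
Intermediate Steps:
((-21 - 163)*58 - 26320) + 17936 = (-184*58 - 26320) + 17936 = (-10672 - 26320) + 17936 = -36992 + 17936 = -19056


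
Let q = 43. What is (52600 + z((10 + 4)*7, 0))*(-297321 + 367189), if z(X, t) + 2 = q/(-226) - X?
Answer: 414490407838/113 ≈ 3.6681e+9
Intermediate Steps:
z(X, t) = -495/226 - X (z(X, t) = -2 + (43/(-226) - X) = -2 + (43*(-1/226) - X) = -2 + (-43/226 - X) = -495/226 - X)
(52600 + z((10 + 4)*7, 0))*(-297321 + 367189) = (52600 + (-495/226 - (10 + 4)*7))*(-297321 + 367189) = (52600 + (-495/226 - 14*7))*69868 = (52600 + (-495/226 - 1*98))*69868 = (52600 + (-495/226 - 98))*69868 = (52600 - 22643/226)*69868 = (11864957/226)*69868 = 414490407838/113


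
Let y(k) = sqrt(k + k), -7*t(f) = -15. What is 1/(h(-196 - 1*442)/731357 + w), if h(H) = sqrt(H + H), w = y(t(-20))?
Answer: 5119499/(731357*sqrt(210) + 14*I*sqrt(319)) ≈ 0.48305 - 1.1397e-5*I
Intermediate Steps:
t(f) = 15/7 (t(f) = -1/7*(-15) = 15/7)
y(k) = sqrt(2)*sqrt(k) (y(k) = sqrt(2*k) = sqrt(2)*sqrt(k))
w = sqrt(210)/7 (w = sqrt(2)*sqrt(15/7) = sqrt(2)*(sqrt(105)/7) = sqrt(210)/7 ≈ 2.0702)
h(H) = sqrt(2)*sqrt(H) (h(H) = sqrt(2*H) = sqrt(2)*sqrt(H))
1/(h(-196 - 1*442)/731357 + w) = 1/((sqrt(2)*sqrt(-196 - 1*442))/731357 + sqrt(210)/7) = 1/((sqrt(2)*sqrt(-196 - 442))*(1/731357) + sqrt(210)/7) = 1/((sqrt(2)*sqrt(-638))*(1/731357) + sqrt(210)/7) = 1/((sqrt(2)*(I*sqrt(638)))*(1/731357) + sqrt(210)/7) = 1/((2*I*sqrt(319))*(1/731357) + sqrt(210)/7) = 1/(2*I*sqrt(319)/731357 + sqrt(210)/7) = 1/(sqrt(210)/7 + 2*I*sqrt(319)/731357)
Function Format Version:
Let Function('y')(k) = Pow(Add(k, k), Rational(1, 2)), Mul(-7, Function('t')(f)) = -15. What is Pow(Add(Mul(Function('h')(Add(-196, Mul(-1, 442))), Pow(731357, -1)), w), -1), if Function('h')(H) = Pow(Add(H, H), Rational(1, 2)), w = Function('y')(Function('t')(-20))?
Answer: Mul(5119499, Pow(Add(Mul(731357, Pow(210, Rational(1, 2))), Mul(14, I, Pow(319, Rational(1, 2)))), -1)) ≈ Add(0.48305, Mul(-1.1397e-5, I))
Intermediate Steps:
Function('t')(f) = Rational(15, 7) (Function('t')(f) = Mul(Rational(-1, 7), -15) = Rational(15, 7))
Function('y')(k) = Mul(Pow(2, Rational(1, 2)), Pow(k, Rational(1, 2))) (Function('y')(k) = Pow(Mul(2, k), Rational(1, 2)) = Mul(Pow(2, Rational(1, 2)), Pow(k, Rational(1, 2))))
w = Mul(Rational(1, 7), Pow(210, Rational(1, 2))) (w = Mul(Pow(2, Rational(1, 2)), Pow(Rational(15, 7), Rational(1, 2))) = Mul(Pow(2, Rational(1, 2)), Mul(Rational(1, 7), Pow(105, Rational(1, 2)))) = Mul(Rational(1, 7), Pow(210, Rational(1, 2))) ≈ 2.0702)
Function('h')(H) = Mul(Pow(2, Rational(1, 2)), Pow(H, Rational(1, 2))) (Function('h')(H) = Pow(Mul(2, H), Rational(1, 2)) = Mul(Pow(2, Rational(1, 2)), Pow(H, Rational(1, 2))))
Pow(Add(Mul(Function('h')(Add(-196, Mul(-1, 442))), Pow(731357, -1)), w), -1) = Pow(Add(Mul(Mul(Pow(2, Rational(1, 2)), Pow(Add(-196, Mul(-1, 442)), Rational(1, 2))), Pow(731357, -1)), Mul(Rational(1, 7), Pow(210, Rational(1, 2)))), -1) = Pow(Add(Mul(Mul(Pow(2, Rational(1, 2)), Pow(Add(-196, -442), Rational(1, 2))), Rational(1, 731357)), Mul(Rational(1, 7), Pow(210, Rational(1, 2)))), -1) = Pow(Add(Mul(Mul(Pow(2, Rational(1, 2)), Pow(-638, Rational(1, 2))), Rational(1, 731357)), Mul(Rational(1, 7), Pow(210, Rational(1, 2)))), -1) = Pow(Add(Mul(Mul(Pow(2, Rational(1, 2)), Mul(I, Pow(638, Rational(1, 2)))), Rational(1, 731357)), Mul(Rational(1, 7), Pow(210, Rational(1, 2)))), -1) = Pow(Add(Mul(Mul(2, I, Pow(319, Rational(1, 2))), Rational(1, 731357)), Mul(Rational(1, 7), Pow(210, Rational(1, 2)))), -1) = Pow(Add(Mul(Rational(2, 731357), I, Pow(319, Rational(1, 2))), Mul(Rational(1, 7), Pow(210, Rational(1, 2)))), -1) = Pow(Add(Mul(Rational(1, 7), Pow(210, Rational(1, 2))), Mul(Rational(2, 731357), I, Pow(319, Rational(1, 2)))), -1)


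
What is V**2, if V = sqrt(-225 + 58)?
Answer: -167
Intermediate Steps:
V = I*sqrt(167) (V = sqrt(-167) = I*sqrt(167) ≈ 12.923*I)
V**2 = (I*sqrt(167))**2 = -167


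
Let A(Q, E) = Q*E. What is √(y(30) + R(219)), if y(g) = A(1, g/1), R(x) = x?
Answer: √249 ≈ 15.780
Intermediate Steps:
A(Q, E) = E*Q
y(g) = g (y(g) = (g/1)*1 = (g*1)*1 = g*1 = g)
√(y(30) + R(219)) = √(30 + 219) = √249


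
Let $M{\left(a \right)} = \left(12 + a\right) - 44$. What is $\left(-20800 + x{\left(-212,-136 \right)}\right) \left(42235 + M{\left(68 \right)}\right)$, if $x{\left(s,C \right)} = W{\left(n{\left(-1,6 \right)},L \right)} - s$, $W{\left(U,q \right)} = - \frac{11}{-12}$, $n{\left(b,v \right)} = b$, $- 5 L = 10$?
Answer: $- \frac{10442839195}{12} \approx -8.7024 \cdot 10^{8}$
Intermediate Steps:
$L = -2$ ($L = \left(- \frac{1}{5}\right) 10 = -2$)
$M{\left(a \right)} = -32 + a$
$W{\left(U,q \right)} = \frac{11}{12}$ ($W{\left(U,q \right)} = \left(-11\right) \left(- \frac{1}{12}\right) = \frac{11}{12}$)
$x{\left(s,C \right)} = \frac{11}{12} - s$
$\left(-20800 + x{\left(-212,-136 \right)}\right) \left(42235 + M{\left(68 \right)}\right) = \left(-20800 + \left(\frac{11}{12} - -212\right)\right) \left(42235 + \left(-32 + 68\right)\right) = \left(-20800 + \left(\frac{11}{12} + 212\right)\right) \left(42235 + 36\right) = \left(-20800 + \frac{2555}{12}\right) 42271 = \left(- \frac{247045}{12}\right) 42271 = - \frac{10442839195}{12}$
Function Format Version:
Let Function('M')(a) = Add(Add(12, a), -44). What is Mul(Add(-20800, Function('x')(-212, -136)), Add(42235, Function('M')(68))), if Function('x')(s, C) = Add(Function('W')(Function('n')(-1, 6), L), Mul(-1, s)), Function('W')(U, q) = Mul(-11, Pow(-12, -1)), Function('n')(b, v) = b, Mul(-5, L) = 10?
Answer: Rational(-10442839195, 12) ≈ -8.7024e+8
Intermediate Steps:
L = -2 (L = Mul(Rational(-1, 5), 10) = -2)
Function('M')(a) = Add(-32, a)
Function('W')(U, q) = Rational(11, 12) (Function('W')(U, q) = Mul(-11, Rational(-1, 12)) = Rational(11, 12))
Function('x')(s, C) = Add(Rational(11, 12), Mul(-1, s))
Mul(Add(-20800, Function('x')(-212, -136)), Add(42235, Function('M')(68))) = Mul(Add(-20800, Add(Rational(11, 12), Mul(-1, -212))), Add(42235, Add(-32, 68))) = Mul(Add(-20800, Add(Rational(11, 12), 212)), Add(42235, 36)) = Mul(Add(-20800, Rational(2555, 12)), 42271) = Mul(Rational(-247045, 12), 42271) = Rational(-10442839195, 12)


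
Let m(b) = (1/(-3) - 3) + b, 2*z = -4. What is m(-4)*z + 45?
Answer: 179/3 ≈ 59.667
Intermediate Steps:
z = -2 (z = (½)*(-4) = -2)
m(b) = -10/3 + b (m(b) = (1*(-⅓) - 3) + b = (-⅓ - 3) + b = -10/3 + b)
m(-4)*z + 45 = (-10/3 - 4)*(-2) + 45 = -22/3*(-2) + 45 = 44/3 + 45 = 179/3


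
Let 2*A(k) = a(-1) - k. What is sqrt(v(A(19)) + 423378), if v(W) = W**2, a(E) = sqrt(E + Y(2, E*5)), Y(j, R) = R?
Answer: sqrt(1693867 - 38*I*sqrt(6))/2 ≈ 650.74 - 0.01788*I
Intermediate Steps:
a(E) = sqrt(6)*sqrt(E) (a(E) = sqrt(E + E*5) = sqrt(E + 5*E) = sqrt(6*E) = sqrt(6)*sqrt(E))
A(k) = -k/2 + I*sqrt(6)/2 (A(k) = (sqrt(6)*sqrt(-1) - k)/2 = (sqrt(6)*I - k)/2 = (I*sqrt(6) - k)/2 = (-k + I*sqrt(6))/2 = -k/2 + I*sqrt(6)/2)
sqrt(v(A(19)) + 423378) = sqrt((-1/2*19 + I*sqrt(6)/2)**2 + 423378) = sqrt((-19/2 + I*sqrt(6)/2)**2 + 423378) = sqrt(423378 + (-19/2 + I*sqrt(6)/2)**2)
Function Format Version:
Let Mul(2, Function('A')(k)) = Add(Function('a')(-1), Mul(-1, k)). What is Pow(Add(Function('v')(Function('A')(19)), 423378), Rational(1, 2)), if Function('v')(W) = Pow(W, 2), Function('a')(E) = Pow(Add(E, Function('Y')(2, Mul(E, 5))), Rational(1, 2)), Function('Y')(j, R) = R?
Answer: Mul(Rational(1, 2), Pow(Add(1693867, Mul(-38, I, Pow(6, Rational(1, 2)))), Rational(1, 2))) ≈ Add(650.74, Mul(-0.017880, I))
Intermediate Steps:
Function('a')(E) = Mul(Pow(6, Rational(1, 2)), Pow(E, Rational(1, 2))) (Function('a')(E) = Pow(Add(E, Mul(E, 5)), Rational(1, 2)) = Pow(Add(E, Mul(5, E)), Rational(1, 2)) = Pow(Mul(6, E), Rational(1, 2)) = Mul(Pow(6, Rational(1, 2)), Pow(E, Rational(1, 2))))
Function('A')(k) = Add(Mul(Rational(-1, 2), k), Mul(Rational(1, 2), I, Pow(6, Rational(1, 2)))) (Function('A')(k) = Mul(Rational(1, 2), Add(Mul(Pow(6, Rational(1, 2)), Pow(-1, Rational(1, 2))), Mul(-1, k))) = Mul(Rational(1, 2), Add(Mul(Pow(6, Rational(1, 2)), I), Mul(-1, k))) = Mul(Rational(1, 2), Add(Mul(I, Pow(6, Rational(1, 2))), Mul(-1, k))) = Mul(Rational(1, 2), Add(Mul(-1, k), Mul(I, Pow(6, Rational(1, 2))))) = Add(Mul(Rational(-1, 2), k), Mul(Rational(1, 2), I, Pow(6, Rational(1, 2)))))
Pow(Add(Function('v')(Function('A')(19)), 423378), Rational(1, 2)) = Pow(Add(Pow(Add(Mul(Rational(-1, 2), 19), Mul(Rational(1, 2), I, Pow(6, Rational(1, 2)))), 2), 423378), Rational(1, 2)) = Pow(Add(Pow(Add(Rational(-19, 2), Mul(Rational(1, 2), I, Pow(6, Rational(1, 2)))), 2), 423378), Rational(1, 2)) = Pow(Add(423378, Pow(Add(Rational(-19, 2), Mul(Rational(1, 2), I, Pow(6, Rational(1, 2)))), 2)), Rational(1, 2))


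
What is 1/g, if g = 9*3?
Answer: 1/27 ≈ 0.037037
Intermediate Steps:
g = 27
1/g = 1/27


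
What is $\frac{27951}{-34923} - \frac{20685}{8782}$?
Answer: $- \frac{46087997}{14604466} \approx -3.1557$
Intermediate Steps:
$\frac{27951}{-34923} - \frac{20685}{8782} = 27951 \left(- \frac{1}{34923}\right) - \frac{20685}{8782} = - \frac{1331}{1663} - \frac{20685}{8782} = - \frac{46087997}{14604466}$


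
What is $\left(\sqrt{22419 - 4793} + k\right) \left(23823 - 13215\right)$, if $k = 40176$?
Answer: $426187008 + 10608 \sqrt{17626} \approx 4.276 \cdot 10^{8}$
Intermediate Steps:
$\left(\sqrt{22419 - 4793} + k\right) \left(23823 - 13215\right) = \left(\sqrt{22419 - 4793} + 40176\right) \left(23823 - 13215\right) = \left(\sqrt{17626} + 40176\right) 10608 = \left(40176 + \sqrt{17626}\right) 10608 = 426187008 + 10608 \sqrt{17626}$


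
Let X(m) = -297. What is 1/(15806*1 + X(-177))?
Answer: 1/15509 ≈ 6.4479e-5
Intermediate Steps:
1/(15806*1 + X(-177)) = 1/(15806*1 - 297) = 1/(15806 - 297) = 1/15509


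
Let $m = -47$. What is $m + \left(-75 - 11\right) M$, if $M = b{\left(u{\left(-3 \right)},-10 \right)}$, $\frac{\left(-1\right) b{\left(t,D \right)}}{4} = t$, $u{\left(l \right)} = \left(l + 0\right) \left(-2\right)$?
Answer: $2017$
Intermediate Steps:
$u{\left(l \right)} = - 2 l$ ($u{\left(l \right)} = l \left(-2\right) = - 2 l$)
$b{\left(t,D \right)} = - 4 t$
$M = -24$ ($M = - 4 \left(\left(-2\right) \left(-3\right)\right) = \left(-4\right) 6 = -24$)
$m + \left(-75 - 11\right) M = -47 + \left(-75 - 11\right) \left(-24\right) = -47 - -2064 = -47 + 2064 = 2017$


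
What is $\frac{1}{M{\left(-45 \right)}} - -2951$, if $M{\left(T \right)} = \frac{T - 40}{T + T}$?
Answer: $\frac{50185}{17} \approx 2952.1$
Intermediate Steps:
$M{\left(T \right)} = \frac{-40 + T}{2 T}$
$\frac{1}{M{\left(-45 \right)}} - -2951 = \frac{1}{\frac{1}{2} \frac{1}{-45} \left(-40 - 45\right)} - -2951 = \frac{1}{\frac{1}{2} \left(- \frac{1}{45}\right) \left(-85\right)} + 2951 = \frac{1}{\frac{17}{18}} + 2951 = \frac{18}{17} + 2951 = \frac{50185}{17}$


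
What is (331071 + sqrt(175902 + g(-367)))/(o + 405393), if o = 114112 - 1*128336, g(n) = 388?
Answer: 331071/391169 + 17*sqrt(610)/391169 ≈ 0.84744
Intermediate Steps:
o = -14224 (o = 114112 - 128336 = -14224)
(331071 + sqrt(175902 + g(-367)))/(o + 405393) = (331071 + sqrt(175902 + 388))/(-14224 + 405393) = (331071 + sqrt(176290))/391169 = (331071 + 17*sqrt(610))*(1/391169) = 331071/391169 + 17*sqrt(610)/391169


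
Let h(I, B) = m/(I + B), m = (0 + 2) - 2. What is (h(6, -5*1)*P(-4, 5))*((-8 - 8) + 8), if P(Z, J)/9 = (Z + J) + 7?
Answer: 0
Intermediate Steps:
m = 0 (m = 2 - 2 = 0)
P(Z, J) = 63 + 9*J + 9*Z (P(Z, J) = 9*((Z + J) + 7) = 9*((J + Z) + 7) = 9*(7 + J + Z) = 63 + 9*J + 9*Z)
h(I, B) = 0 (h(I, B) = 0/(I + B) = 0/(B + I) = 0)
(h(6, -5*1)*P(-4, 5))*((-8 - 8) + 8) = (0*(63 + 9*5 + 9*(-4)))*((-8 - 8) + 8) = (0*(63 + 45 - 36))*(-16 + 8) = (0*72)*(-8) = 0*(-8) = 0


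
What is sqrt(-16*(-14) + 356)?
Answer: 2*sqrt(145) ≈ 24.083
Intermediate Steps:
sqrt(-16*(-14) + 356) = sqrt(224 + 356) = sqrt(580) = 2*sqrt(145)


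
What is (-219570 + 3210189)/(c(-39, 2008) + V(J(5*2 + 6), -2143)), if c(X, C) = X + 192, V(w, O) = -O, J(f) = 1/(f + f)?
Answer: 2990619/2296 ≈ 1302.5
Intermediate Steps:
J(f) = 1/(2*f)
c(X, C) = 192 + X
(-219570 + 3210189)/(c(-39, 2008) + V(J(5*2 + 6), -2143)) = (-219570 + 3210189)/((192 - 39) - 1*(-2143)) = 2990619/(153 + 2143) = 2990619/2296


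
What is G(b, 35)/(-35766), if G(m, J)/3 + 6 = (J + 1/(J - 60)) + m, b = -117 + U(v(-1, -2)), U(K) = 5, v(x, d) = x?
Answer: 346/49675 ≈ 0.0069653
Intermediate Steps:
b = -112 (b = -117 + 5 = -112)
G(m, J) = -18 + 3*J + 3*m + 3/(-60 + J) (G(m, J) = -18 + 3*((J + 1/(J - 60)) + m) = -18 + 3*((J + 1/(-60 + J)) + m) = -18 + 3*(J + m + 1/(-60 + J)) = -18 + (3*J + 3*m + 3/(-60 + J)) = -18 + 3*J + 3*m + 3/(-60 + J))
G(b, 35)/(-35766) = (3*(361 + 35² - 66*35 - 60*(-112) + 35*(-112))/(-60 + 35))/(-35766) = (3*(361 + 1225 - 2310 + 6720 - 3920)/(-25))*(-1/35766) = (3*(-1/25)*2076)*(-1/35766) = -6228/25*(-1/35766) = 346/49675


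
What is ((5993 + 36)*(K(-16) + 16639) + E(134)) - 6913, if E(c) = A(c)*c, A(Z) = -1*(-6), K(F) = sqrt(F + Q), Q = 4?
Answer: 100310422 + 12058*I*sqrt(3) ≈ 1.0031e+8 + 20885.0*I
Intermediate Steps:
K(F) = sqrt(4 + F) (K(F) = sqrt(F + 4) = sqrt(4 + F))
A(Z) = 6
E(c) = 6*c
((5993 + 36)*(K(-16) + 16639) + E(134)) - 6913 = ((5993 + 36)*(sqrt(4 - 16) + 16639) + 6*134) - 6913 = (6029*(sqrt(-12) + 16639) + 804) - 6913 = (6029*(2*I*sqrt(3) + 16639) + 804) - 6913 = (6029*(16639 + 2*I*sqrt(3)) + 804) - 6913 = ((100316531 + 12058*I*sqrt(3)) + 804) - 6913 = (100317335 + 12058*I*sqrt(3)) - 6913 = 100310422 + 12058*I*sqrt(3)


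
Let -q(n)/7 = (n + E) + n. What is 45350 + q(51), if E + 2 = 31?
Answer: 44433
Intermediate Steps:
E = 29 (E = -2 + 31 = 29)
q(n) = -203 - 14*n (q(n) = -7*((n + 29) + n) = -7*((29 + n) + n) = -7*(29 + 2*n) = -203 - 14*n)
45350 + q(51) = 45350 + (-203 - 14*51) = 45350 + (-203 - 714) = 45350 - 917 = 44433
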